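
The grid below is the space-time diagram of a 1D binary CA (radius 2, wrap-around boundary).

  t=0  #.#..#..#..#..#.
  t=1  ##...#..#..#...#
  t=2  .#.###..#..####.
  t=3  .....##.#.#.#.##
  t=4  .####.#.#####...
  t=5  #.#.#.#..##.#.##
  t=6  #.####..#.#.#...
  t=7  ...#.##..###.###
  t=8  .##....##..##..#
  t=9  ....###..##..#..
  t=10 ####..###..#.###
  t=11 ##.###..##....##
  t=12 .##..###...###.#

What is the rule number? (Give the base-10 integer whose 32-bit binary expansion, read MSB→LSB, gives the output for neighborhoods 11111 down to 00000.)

  ##### -> #   bit 31 = 1  t=4,i=10
  ####. -> .   bit 30 = 0  t=2,i=13
  ###.# -> #   bit 29 = 1  t=4,i=4
  ###.. -> #   bit 28 = 1  t=1,i=1
  ##.## -> #   bit 27 = 1  t=7,i=12
  ##.#. -> .   bit 26 = 0  t=3,i=7
  ##..# -> #   bit 25 = 1  t=2,i=6
  ##... -> .   bit 24 = 0  t=1,i=2
  #.### -> .   bit 23 = 0  t=2,i=3
  #.##. -> .   bit 22 = 0  t=3,i=14
  #.#.# -> #   bit 21 = 1  t=0,i=0
  #.#.. -> .   bit 20 = 0  t=0,i=2
  #..## -> #   bit 19 = 1  t=2,i=10
  #..#. -> .   bit 18 = 0  t=0,i=4
  #...# -> #   bit 17 = 1  t=1,i=3
  #.... -> #   bit 16 = 1  t=3,i=1
  .#### -> #   bit 15 = 1  t=2,i=12
  .###. -> .   bit 14 = 0  t=1,i=0
  .##.# -> #   bit 13 = 1  t=3,i=6
  .##.. -> .   bit 12 = 0  t=3,i=15
  .#.## -> .   bit 11 = 0  t=2,i=2
  .#.#. -> #   bit 10 = 1  t=0,i=1
  .#..# -> .   bit 9 = 0  t=0,i=3
  .#... -> #   bit 8 = 1  t=1,i=12
  ..### -> .   bit 7 = 0  t=1,i=15
  ..##. -> .   bit 6 = 0  t=3,i=5
  ..#.# -> .   bit 5 = 0  t=0,i=14
  ..#.. -> #   bit 4 = 1  t=0,i=5
  ...## -> #   bit 3 = 1  t=1,i=14
  ...#. -> #   bit 2 = 1  t=1,i=4
  ....# -> #   bit 1 = 1  t=3,i=3
  ..... -> #   bit 0 = 1  t=3,i=2
  bits 10111010001010111010010100011111 = 3123422495

3123422495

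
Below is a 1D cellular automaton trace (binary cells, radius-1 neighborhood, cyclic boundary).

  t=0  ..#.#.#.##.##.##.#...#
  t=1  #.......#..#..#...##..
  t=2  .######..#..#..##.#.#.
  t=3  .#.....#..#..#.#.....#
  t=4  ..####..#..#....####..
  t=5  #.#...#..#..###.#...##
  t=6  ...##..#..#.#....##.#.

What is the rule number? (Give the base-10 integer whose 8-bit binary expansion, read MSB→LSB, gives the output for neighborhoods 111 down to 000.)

  [7] ### => .  t=2,i=2
  [6] ##. => .  t=0,i=9
  [5] #.# => .  t=0,i=3
  [4] #.. => #  t=0,i=0
  [3] .## => #  t=0,i=8
  [2] .#. => .  t=0,i=2
  [1] ..# => .  t=0,i=1
  [0] ... => #  t=0,i=19
  bits 00011001 = 25

25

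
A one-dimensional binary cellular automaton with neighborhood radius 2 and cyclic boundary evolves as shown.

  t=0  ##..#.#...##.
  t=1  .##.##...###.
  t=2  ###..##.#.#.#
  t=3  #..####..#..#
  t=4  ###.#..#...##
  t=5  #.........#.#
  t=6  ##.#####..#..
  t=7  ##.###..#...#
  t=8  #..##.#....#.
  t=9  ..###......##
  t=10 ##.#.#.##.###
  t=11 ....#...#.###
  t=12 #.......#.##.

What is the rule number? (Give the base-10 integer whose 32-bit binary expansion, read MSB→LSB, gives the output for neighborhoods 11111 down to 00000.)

2206790761

  [31] ##### => #  t=4,i=0
  [30] ####. => .  t=2,i=1
  [29] ###.# => .  t=4,i=2
  [28] ###.. => .  t=1,i=11
  [27] ##.## => .  t=0,i=12
  [26] ##.#. => .  t=2,i=7
  [25] ##..# => #  t=0,i=2
  [24] ##... => #  t=1,i=6
  [23] #.### => #  t=2,i=12
  [22] #.##. => .  t=0,i=0
  [21] #.#.# => .  t=2,i=8
  [20] #.#.. => .  t=0,i=6
  [19] #..## => #  t=1,i=0
  [18] #..#. => .  t=0,i=3
  [17] #...# => .  t=0,i=8
  [16] #.... => .  t=5,i=2
  [15] .#### => #  t=2,i=0
  [14] .###. => #  t=1,i=10
  [13] .##.# => #  t=0,i=11
  [12] .##.. => #  t=0,i=1
  [11] .#.## => .  t=2,i=11
  [10] .#.#. => #  t=0,i=5
  [9] .#..# => .  t=3,i=10
  [8] .#... => .  t=0,i=7
  [7] ..### => .  t=1,i=9
  [6] ..##. => #  t=0,i=10
  [5] ..#.# => #  t=0,i=4
  [4] ..#.. => .  t=3,i=9
  [3] ...## => #  t=0,i=9
  [2] ...#. => .  t=5,i=9
  [1] ....# => .  t=5,i=8
  [0] ..... => #  t=5,i=3
  bits 10000011100010001111010001101001 = 2206790761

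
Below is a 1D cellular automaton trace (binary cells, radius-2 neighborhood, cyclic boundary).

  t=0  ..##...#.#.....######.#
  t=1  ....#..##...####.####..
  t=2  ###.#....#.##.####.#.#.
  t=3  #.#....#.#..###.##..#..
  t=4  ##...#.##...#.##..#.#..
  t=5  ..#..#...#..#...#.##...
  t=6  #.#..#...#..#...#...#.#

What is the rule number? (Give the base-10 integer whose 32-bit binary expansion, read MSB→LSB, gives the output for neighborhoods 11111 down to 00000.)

  #####|#  b31=1 t=0,i=17
  ####.|#  b30=1 t=0,i=19
  ###.#|#  b29=1 t=0,i=20
  ###..|.  b28=0 t=1,i=20
  ##.##|#  b27=1 t=1,i=16
  ##.#.|.  b26=0 t=0,i=21
  ##..#|#  b25=1 t=3,i=18
  ##...|#  b24=1 t=0,i=4
  #.###|#  b23=1 t=1,i=17
  #.##.|.  b22=0 t=2,i=11
  #.#.#|.  b21=0 t=2,i=19
  #.#..|.  b20=0 t=0,i=9
  #..##|.  b19=0 t=0,i=1
  #..#.|.  b18=0 t=3,i=19
  #...#|.  b17=0 t=0,i=5
  #....|.  b16=0 t=0,i=11
  .####|.  b15=0 t=0,i=16
  .###.|.  b14=0 t=2,i=1
  .##.#|#  b13=1 t=2,i=12
  .##..|.  b12=0 t=0,i=3
  .#.##|.  b11=0 t=2,i=10
  .#.#.|#  b10=1 t=0,i=8
  .#..#|.  b9=0 t=0,i=0
  .#...|.  b8=0 t=0,i=10
  ..###|#  b7=1 t=0,i=15
  ..##.|.  b6=0 t=0,i=2
  ..#.#|#  b5=1 t=0,i=7
  ..#..|#  b4=1 t=1,i=4
  ...##|#  b3=1 t=0,i=14
  ...#.|.  b2=0 t=0,i=6
  ....#|#  b1=1 t=0,i=13
  .....|#  b0=1 t=0,i=12
  bits 11101011100000000010010010111011 = 3951043771

3951043771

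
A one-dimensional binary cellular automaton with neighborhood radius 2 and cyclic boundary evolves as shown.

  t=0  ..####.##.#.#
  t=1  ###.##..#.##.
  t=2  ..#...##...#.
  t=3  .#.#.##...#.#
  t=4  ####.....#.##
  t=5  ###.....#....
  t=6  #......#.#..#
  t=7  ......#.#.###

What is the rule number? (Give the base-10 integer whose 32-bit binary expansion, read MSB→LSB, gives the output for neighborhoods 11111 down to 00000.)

3794544588

  [31] ##### => #  t=4,i=0
  [30] ####. => #  t=0,i=4
  [29] ###.# => #  t=0,i=5
  [28] ###.. => .  t=4,i=3
  [27] ##.## => .  t=0,i=6
  [26] ##.#. => .  t=0,i=9
  [25] ##..# => #  t=1,i=6
  [24] ##... => .  t=2,i=8
  [23] #.### => .  t=1,i=0
  [22] #.##. => .  t=0,i=7
  [21] #.#.# => #  t=0,i=10
  [20] #.#.. => .  t=0,i=12
  [19] #..## => #  t=0,i=1
  [18] #..#. => #  t=1,i=7
  [17] #...# => .  t=2,i=0
  [16] #.... => .  t=4,i=5
  [15] .#### => .  t=0,i=3
  [14] .###. => .  t=1,i=1
  [13] .##.# => #  t=0,i=8
  [12] .##.. => .  t=1,i=5
  [11] .#.## => .  t=1,i=9
  [10] .#.#. => #  t=0,i=11
  [9] .#..# => #  t=0,i=0
  [8] .#... => #  t=2,i=3
  [7] ..### => #  t=0,i=2
  [6] ..##. => #  t=2,i=6
  [5] ..#.# => .  t=1,i=8
  [4] ..#.. => .  t=2,i=2
  [3] ...## => #  t=2,i=5
  [2] ...#. => #  t=2,i=1
  [1] ....# => .  t=4,i=7
  [0] ..... => .  t=4,i=6
  bits 11100010001011000010011111001100 = 3794544588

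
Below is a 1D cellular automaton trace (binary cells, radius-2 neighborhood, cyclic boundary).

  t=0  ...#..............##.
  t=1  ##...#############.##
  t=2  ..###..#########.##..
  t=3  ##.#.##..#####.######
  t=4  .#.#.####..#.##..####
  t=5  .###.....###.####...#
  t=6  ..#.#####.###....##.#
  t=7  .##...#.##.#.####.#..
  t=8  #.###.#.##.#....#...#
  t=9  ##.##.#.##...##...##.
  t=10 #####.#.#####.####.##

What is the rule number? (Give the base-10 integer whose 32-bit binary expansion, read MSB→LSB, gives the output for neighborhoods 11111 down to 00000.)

  ##### -> #   bit 31 = 1  t=1,i=7
  ####. -> .   bit 30 = 0  t=1,i=0
  ###.# -> #   bit 29 = 1  t=1,i=17
  ###.. -> .   bit 28 = 0  t=1,i=1
  ##.## -> #   bit 27 = 1  t=1,i=18
  ##.#. -> .   bit 26 = 0  t=3,i=2
  ##..# -> #   bit 25 = 1  t=2,i=5
  ##... -> #   bit 24 = 1  t=0,i=20
  #.### -> .   bit 23 = 0  t=1,i=19
  #.##. -> #   bit 22 = 1  t=2,i=17
  #.#.# -> #   bit 21 = 1  t=3,i=3
  #.#.. -> .   bit 20 = 0  t=6,i=20
  #..## -> #   bit 19 = 1  t=2,i=6
  #..#. -> #   bit 18 = 1  t=4,i=10
  #...# -> #   bit 17 = 1  t=1,i=3
  #.... -> #   bit 16 = 1  t=0,i=0
  .#### -> .   bit 15 = 0  t=1,i=6
  .###. -> #   bit 14 = 1  t=2,i=3
  .##.# -> #   bit 13 = 1  t=6,i=18
  .##.. -> #   bit 12 = 1  t=0,i=19
  .#.## -> .   bit 11 = 0  t=3,i=4
  .#.#. -> #   bit 10 = 1  t=4,i=2
  .#..# -> .   bit 9 = 0  t=6,i=0
  .#... -> .   bit 8 = 0  t=0,i=4
  ..### -> .   bit 7 = 0  t=1,i=5
  ..##. -> .   bit 6 = 0  t=0,i=18
  ..#.# -> #   bit 5 = 1  t=4,i=11
  ..#.. -> .   bit 4 = 0  t=0,i=3
  ...## -> #   bit 3 = 1  t=0,i=17
  ...#. -> .   bit 2 = 0  t=0,i=2
  ....# -> #   bit 1 = 1  t=0,i=1
  ..... -> #   bit 0 = 1  t=0,i=6
  bits 10101011011011110111010000101011 = 2876208171

2876208171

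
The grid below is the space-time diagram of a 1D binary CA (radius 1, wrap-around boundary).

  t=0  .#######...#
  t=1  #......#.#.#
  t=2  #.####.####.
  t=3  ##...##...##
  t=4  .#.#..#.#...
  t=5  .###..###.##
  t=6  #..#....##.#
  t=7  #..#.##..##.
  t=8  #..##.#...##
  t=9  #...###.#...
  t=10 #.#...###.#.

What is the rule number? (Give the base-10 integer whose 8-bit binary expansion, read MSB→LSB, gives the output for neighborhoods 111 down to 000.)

101

  [7] ### => .  t=0,i=2
  [6] ##. => #  t=0,i=7
  [5] #.# => #  t=0,i=0
  [4] #.. => .  t=0,i=8
  [3] .## => .  t=0,i=1
  [2] .#. => #  t=0,i=11
  [1] ..# => .  t=0,i=10
  [0] ... => #  t=0,i=9
  bits 01100101 = 101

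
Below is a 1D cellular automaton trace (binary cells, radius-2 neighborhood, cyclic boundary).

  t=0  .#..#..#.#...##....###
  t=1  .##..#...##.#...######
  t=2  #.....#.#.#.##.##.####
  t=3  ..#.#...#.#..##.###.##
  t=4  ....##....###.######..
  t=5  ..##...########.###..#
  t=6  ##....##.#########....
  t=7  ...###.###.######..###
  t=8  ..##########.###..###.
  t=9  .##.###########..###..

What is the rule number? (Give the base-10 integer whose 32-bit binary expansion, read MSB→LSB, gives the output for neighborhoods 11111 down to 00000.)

3904463754

  nb #####: next=#  (t=1,i=18, bit31=1)
  nb ####.: next=#  (t=1,i=20, bit30=1)
  nb ###.#: next=#  (t=0,i=21, bit29=1)
  nb ###..: next=.  (t=2,i=0, bit28=0)
  nb ##.##: next=#  (t=1,i=0, bit27=1)
  nb ##.#.: next=.  (t=0,i=0, bit26=0)
  nb ##..#: next=.  (t=1,i=3, bit25=0)
  nb ##...: next=.  (t=0,i=15, bit24=0)
  nb #.###: next=#  (t=2,i=18, bit23=1)
  nb #.##.: next=.  (t=1,i=1, bit22=0)
  nb #.#.#: next=#  (t=2,i=8, bit21=1)
  nb #.#..: next=#  (t=0,i=1, bit20=1)
  nb #..##: next=#  (t=3,i=12, bit19=1)
  nb #..#.: next=.  (t=0,i=3, bit18=0)
  nb #...#: next=.  (t=0,i=11, bit17=0)
  nb #....: next=#  (t=0,i=16, bit16=1)
  nb .####: next=.  (t=1,i=17, bit15=0)
  nb .###.: next=#  (t=0,i=20, bit14=1)
  nb .##.#: next=#  (t=1,i=10, bit13=1)
  nb .##..: next=.  (t=0,i=14, bit12=0)
  nb .#.##: next=.  (t=2,i=11, bit11=0)
  nb .#.#.: next=.  (t=0,i=8, bit10=0)
  nb .#..#: next=#  (t=0,i=2, bit9=1)
  nb .#...: next=#  (t=0,i=10, bit8=1)
  nb ..###: next=#  (t=0,i=19, bit7=1)
  nb ..##.: next=.  (t=0,i=13, bit6=0)
  nb ..#.#: next=.  (t=0,i=7, bit5=0)
  nb ..#..: next=.  (t=0,i=4, bit4=0)
  nb ...##: next=#  (t=0,i=12, bit3=1)
  nb ...#.: next=.  (t=2,i=5, bit2=0)
  nb ....#: next=#  (t=0,i=17, bit1=1)
  nb .....: next=.  (t=2,i=3, bit0=0)
  bits 11101000101110010110001110001010 = 3904463754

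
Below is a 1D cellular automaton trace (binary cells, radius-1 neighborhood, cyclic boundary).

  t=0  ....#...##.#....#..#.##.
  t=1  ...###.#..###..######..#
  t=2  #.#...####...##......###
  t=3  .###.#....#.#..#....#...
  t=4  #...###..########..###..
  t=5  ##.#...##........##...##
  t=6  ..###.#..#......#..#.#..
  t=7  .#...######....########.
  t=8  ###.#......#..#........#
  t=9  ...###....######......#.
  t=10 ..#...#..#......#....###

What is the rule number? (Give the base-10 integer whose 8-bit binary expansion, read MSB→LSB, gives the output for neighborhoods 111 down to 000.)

  ### -> .   bit 7 = 0  t=1,i=4
  ##. -> .   bit 6 = 0  t=0,i=9
  #.# -> #   bit 5 = 1  t=0,i=10
  #.. -> #   bit 4 = 1  t=0,i=5
  .## -> .   bit 3 = 0  t=0,i=8
  .#. -> #   bit 2 = 1  t=0,i=4
  ..# -> #   bit 1 = 1  t=0,i=3
  ... -> .   bit 0 = 0  t=0,i=0
  bits 00110110 = 54

54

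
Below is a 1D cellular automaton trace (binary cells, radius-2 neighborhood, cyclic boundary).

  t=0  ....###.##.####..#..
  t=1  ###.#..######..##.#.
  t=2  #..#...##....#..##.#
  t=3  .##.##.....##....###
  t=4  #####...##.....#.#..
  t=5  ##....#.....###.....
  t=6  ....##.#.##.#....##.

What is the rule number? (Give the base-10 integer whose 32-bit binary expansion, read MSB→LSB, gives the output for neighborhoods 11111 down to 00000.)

247900551

  ##### -> .   bit 31 = 0  t=1,i=9
  ####. -> .   bit 30 = 0  t=0,i=13
  ###.# -> .   bit 29 = 0  t=0,i=6
  ###.. -> .   bit 28 = 0  t=0,i=14
  ##.## -> #   bit 27 = 1  t=0,i=7
  ##.#. -> #   bit 26 = 1  t=1,i=3
  ##..# -> #   bit 25 = 1  t=0,i=15
  ##... -> .   bit 24 = 0  t=2,i=9
  #.### -> #   bit 23 = 1  t=0,i=11
  #.##. -> #   bit 22 = 1  t=0,i=8
  #.#.# -> .   bit 21 = 0  t=1,i=18
  #.#.. -> .   bit 20 = 0  t=1,i=4
  #..## -> .   bit 19 = 0  t=1,i=6
  #..#. -> #   bit 18 = 1  t=0,i=16
  #...# -> #   bit 17 = 1  t=2,i=5
  #.... -> .   bit 16 = 0  t=0,i=19
  .#### -> #   bit 15 = 1  t=0,i=12
  .###. -> .   bit 14 = 0  t=0,i=5
  .##.# -> #   bit 13 = 1  t=0,i=9
  .##.. -> .   bit 12 = 0  t=2,i=0
  .#.## -> #   bit 11 = 1  t=1,i=19
  .#.#. -> .   bit 10 = 0  t=4,i=16
  .#..# -> .   bit 9 = 0  t=1,i=5
  .#... -> #   bit 8 = 1  t=0,i=18
  ..### -> #   bit 7 = 1  t=0,i=4
  ..##. -> .   bit 6 = 0  t=1,i=15
  ..#.# -> .   bit 5 = 0  t=4,i=15
  ..#.. -> .   bit 4 = 0  t=0,i=17
  ...## -> .   bit 3 = 0  t=0,i=3
  ...#. -> #   bit 2 = 1  t=2,i=12
  ....# -> #   bit 1 = 1  t=0,i=2
  ..... -> #   bit 0 = 1  t=0,i=0
  bits 00001110110001101010100110000111 = 247900551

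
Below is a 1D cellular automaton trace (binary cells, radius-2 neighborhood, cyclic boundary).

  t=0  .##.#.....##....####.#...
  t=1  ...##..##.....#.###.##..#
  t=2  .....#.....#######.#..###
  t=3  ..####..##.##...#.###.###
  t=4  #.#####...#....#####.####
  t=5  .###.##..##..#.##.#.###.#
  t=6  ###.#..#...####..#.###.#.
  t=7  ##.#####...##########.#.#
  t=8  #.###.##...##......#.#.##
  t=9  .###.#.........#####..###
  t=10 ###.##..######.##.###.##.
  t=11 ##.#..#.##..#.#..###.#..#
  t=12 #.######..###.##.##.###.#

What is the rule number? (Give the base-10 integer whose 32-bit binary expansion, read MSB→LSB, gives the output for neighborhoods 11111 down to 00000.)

  nb #####: next=.  (t=2,i=13, bit31=0)
  nb ####.: next=#  (t=0,i=18, bit30=1)
  nb ###.#: next=.  (t=0,i=19, bit29=0)
  nb ###..: next=#  (t=2,i=24, bit28=1)
  nb ##.##: next=#  (t=1,i=19, bit27=1)
  nb ##.#.: next=#  (t=0,i=3, bit26=1)
  nb ##..#: next=#  (t=1,i=5, bit25=1)
  nb ##...: next=.  (t=0,i=12, bit24=0)
  nb #.###: next=#  (t=1,i=16, bit23=1)
  nb #.##.: next=.  (t=1,i=20, bit22=0)
  nb #.#.#: next=.  (t=5,i=18, bit21=0)
  nb #.#..: next=#  (t=0,i=4, bit20=1)
  nb #..##: next=.  (t=1,i=6, bit19=0)
  nb #..#.: next=#  (t=1,i=23, bit18=1)
  nb #...#: next=.  (t=1,i=1, bit17=0)
  nb #....: next=.  (t=0,i=6, bit16=0)
  nb .####: next=#  (t=0,i=17, bit15=1)
  nb .###.: next=#  (t=1,i=17, bit14=1)
  nb .##.#: next=.  (t=0,i=2, bit13=0)
  nb .##..: next=.  (t=0,i=11, bit12=0)
  nb .#.##: next=#  (t=1,i=15, bit11=1)
  nb .#.#.: next=.  (t=8,i=20, bit10=0)
  nb .#..#: next=#  (t=2,i=20, bit9=1)
  nb .#...: next=.  (t=0,i=5, bit8=0)
  nb ..###: next=#  (t=0,i=16, bit7=1)
  nb ..##.: next=.  (t=0,i=1, bit6=0)
  nb ..#.#: next=#  (t=1,i=14, bit5=1)
  nb ..#..: next=#  (t=1,i=24, bit4=1)
  nb ...##: next=.  (t=0,i=0, bit3=0)
  nb ...#.: next=#  (t=1,i=13, bit2=1)
  nb ....#: next=#  (t=0,i=8, bit1=1)
  nb .....: next=#  (t=0,i=7, bit0=1)
  bits 01011110100101001100101010110111 = 1586809527

1586809527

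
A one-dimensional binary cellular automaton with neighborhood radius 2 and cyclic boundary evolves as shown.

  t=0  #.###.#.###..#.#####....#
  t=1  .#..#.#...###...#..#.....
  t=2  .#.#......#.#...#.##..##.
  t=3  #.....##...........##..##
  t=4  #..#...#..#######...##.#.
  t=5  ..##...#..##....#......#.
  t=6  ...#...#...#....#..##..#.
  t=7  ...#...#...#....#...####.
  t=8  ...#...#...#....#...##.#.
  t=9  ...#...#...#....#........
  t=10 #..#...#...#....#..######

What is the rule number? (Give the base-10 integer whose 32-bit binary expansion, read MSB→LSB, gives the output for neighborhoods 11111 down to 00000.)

975474833

  nb #####: next=.  (t=0,i=17, bit31=0)
  nb ####.: next=.  (t=0,i=18, bit30=0)
  nb ###.#: next=#  (t=0,i=4, bit29=1)
  nb ###..: next=#  (t=0,i=10, bit28=1)
  nb ##.##: next=#  (t=0,i=1, bit27=1)
  nb ##.#.: next=.  (t=0,i=5, bit26=0)
  nb ##..#: next=#  (t=0,i=11, bit25=1)
  nb ##...: next=.  (t=0,i=20, bit24=0)
  nb #.###: next=.  (t=0,i=2, bit23=0)
  nb #.##.: next=.  (t=2,i=18, bit22=0)
  nb #.#.#: next=#  (t=0,i=6, bit21=1)
  nb #.#..: next=.  (t=1,i=6, bit20=0)
  nb #..##: next=.  (t=2,i=21, bit19=0)
  nb #..#.: next=#  (t=0,i=12, bit18=1)
  nb #...#: next=.  (t=1,i=8, bit17=0)
  nb #....: next=.  (t=0,i=21, bit16=0)
  nb .####: next=#  (t=0,i=16, bit15=1)
  nb .###.: next=.  (t=0,i=3, bit14=0)
  nb .##.#: next=.  (t=0,i=0, bit13=0)
  nb .##..: next=#  (t=2,i=19, bit12=1)
  nb .#.##: next=.  (t=0,i=7, bit11=0)
  nb .#.#.: next=.  (t=1,i=5, bit10=0)
  nb .#..#: next=.  (t=1,i=2, bit9=0)
  nb .#...: next=.  (t=1,i=7, bit8=0)
  nb ..###: next=#  (t=1,i=10, bit7=1)
  nb ..##.: next=.  (t=0,i=24, bit6=0)
  nb ..#.#: next=.  (t=0,i=13, bit5=0)
  nb ..#..: next=#  (t=1,i=1, bit4=1)
  nb ...##: next=.  (t=0,i=23, bit3=0)
  nb ...#.: next=.  (t=1,i=0, bit2=0)
  nb ....#: next=.  (t=0,i=22, bit1=0)
  nb .....: next=#  (t=1,i=22, bit0=1)
  bits 00111010001001001001000010010001 = 975474833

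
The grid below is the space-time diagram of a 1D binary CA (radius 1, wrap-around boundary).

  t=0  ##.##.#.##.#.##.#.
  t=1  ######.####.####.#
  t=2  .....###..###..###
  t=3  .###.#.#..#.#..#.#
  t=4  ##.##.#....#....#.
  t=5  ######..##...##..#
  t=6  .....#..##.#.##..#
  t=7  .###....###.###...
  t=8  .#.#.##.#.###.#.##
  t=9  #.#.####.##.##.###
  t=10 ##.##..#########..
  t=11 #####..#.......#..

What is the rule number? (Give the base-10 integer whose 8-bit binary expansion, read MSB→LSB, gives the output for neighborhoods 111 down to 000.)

  ###|.  b7=0 t=1,i=0
  ##.|#  b6=1 t=0,i=1
  #.#|#  b5=1 t=0,i=2
  #..|.  b4=0 t=2,i=0
  .##|#  b3=1 t=0,i=0
  .#.|.  b2=0 t=0,i=6
  ..#|.  b1=0 t=2,i=4
  ...|#  b0=1 t=2,i=1
  bits 01101001 = 105

105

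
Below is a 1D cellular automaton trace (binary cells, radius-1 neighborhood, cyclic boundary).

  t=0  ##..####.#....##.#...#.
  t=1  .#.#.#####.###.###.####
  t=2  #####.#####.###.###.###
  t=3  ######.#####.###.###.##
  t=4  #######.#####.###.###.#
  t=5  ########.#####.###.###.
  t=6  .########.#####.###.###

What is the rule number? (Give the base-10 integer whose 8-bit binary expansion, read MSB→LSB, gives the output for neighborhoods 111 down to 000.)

  ###|#  b7=1 t=0,i=5
  ##.|#  b6=1 t=0,i=1
  #.#|#  b5=1 t=0,i=8
  #..|.  b4=0 t=0,i=2
  .##|.  b3=0 t=0,i=0
  .#.|#  b2=1 t=0,i=9
  ..#|#  b1=1 t=0,i=3
  ...|#  b0=1 t=0,i=11
  bits 11100111 = 231

231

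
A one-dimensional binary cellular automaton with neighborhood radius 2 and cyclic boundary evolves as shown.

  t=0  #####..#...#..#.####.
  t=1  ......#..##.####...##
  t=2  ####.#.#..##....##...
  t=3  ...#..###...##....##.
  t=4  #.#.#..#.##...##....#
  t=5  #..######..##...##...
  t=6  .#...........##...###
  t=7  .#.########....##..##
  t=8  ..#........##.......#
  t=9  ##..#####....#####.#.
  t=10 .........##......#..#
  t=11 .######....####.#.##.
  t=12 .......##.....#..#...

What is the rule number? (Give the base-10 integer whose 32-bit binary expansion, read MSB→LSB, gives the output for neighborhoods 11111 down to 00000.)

689401381

  #####|.  b31=0 t=0,i=2
  ####.|.  b30=0 t=0,i=3
  ###.#|#  b29=1 t=0,i=19
  ###..|.  b28=0 t=0,i=4
  ##.##|#  b27=1 t=0,i=20
  ##.#.|.  b26=0 t=2,i=4
  ##..#|.  b25=0 t=0,i=5
  ##...|#  b24=1 t=1,i=0
  #.###|.  b23=0 t=0,i=0
  #.##.|.  b22=0 t=4,i=9
  #.#.#|.  b21=0 t=2,i=5
  #.#..|#  b20=1 t=2,i=7
  #..##|.  b19=0 t=1,i=8
  #..#.|#  b18=1 t=0,i=6
  #...#|#  b17=1 t=0,i=9
  #....|#  b16=1 t=1,i=1
  .####|.  b15=0 t=0,i=1
  .###.|#  b14=1 t=3,i=7
  .##.#|#  b13=1 t=1,i=10
  .##..|.  b12=0 t=1,i=20
  .#.##|#  b11=1 t=0,i=15
  .#.#.|#  b10=1 t=2,i=6
  .#..#|#  b9=1 t=0,i=12
  .#...|.  b8=0 t=0,i=8
  ..###|.  b7=0 t=2,i=0
  ..##.|.  b6=0 t=1,i=9
  ..#.#|#  b5=1 t=0,i=14
  ..#..|.  b4=0 t=0,i=7
  ...##|.  b3=0 t=1,i=18
  ...#.|#  b2=1 t=0,i=10
  ....#|.  b1=0 t=1,i=4
  .....|#  b0=1 t=1,i=2
  bits 00101001000101110110111000100101 = 689401381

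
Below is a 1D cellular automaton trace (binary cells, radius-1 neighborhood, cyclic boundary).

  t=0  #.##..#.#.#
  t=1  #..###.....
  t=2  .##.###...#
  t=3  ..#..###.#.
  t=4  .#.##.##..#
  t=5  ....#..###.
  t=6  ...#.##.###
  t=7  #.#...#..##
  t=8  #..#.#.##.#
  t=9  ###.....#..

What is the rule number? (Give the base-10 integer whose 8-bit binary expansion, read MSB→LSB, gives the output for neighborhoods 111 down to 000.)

210

  ###|#  b7=1 t=1,i=4
  ##.|#  b6=1 t=0,i=0
  #.#|.  b5=0 t=0,i=1
  #..|#  b4=1 t=0,i=4
  .##|.  b3=0 t=0,i=2
  .#.|.  b2=0 t=0,i=6
  ..#|#  b1=1 t=0,i=5
  ...|.  b0=0 t=1,i=7
  bits 11010010 = 210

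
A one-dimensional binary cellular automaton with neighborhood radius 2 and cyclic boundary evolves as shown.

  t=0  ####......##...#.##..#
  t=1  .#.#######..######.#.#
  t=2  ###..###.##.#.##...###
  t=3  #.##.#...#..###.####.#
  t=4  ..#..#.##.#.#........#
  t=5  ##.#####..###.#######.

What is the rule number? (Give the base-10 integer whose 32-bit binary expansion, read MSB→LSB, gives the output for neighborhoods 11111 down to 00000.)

  #####|#  b31=1 t=0,i=1
  ####.|.  b30=0 t=0,i=2
  ###.#|.  b29=0 t=1,i=17
  ###..|#  b28=1 t=0,i=3
  ##.##|.  b27=0 t=2,i=8
  ##.#.|.  b26=0 t=1,i=18
  ##..#|#  b25=1 t=0,i=19
  ##...|#  b24=1 t=0,i=4
  #.###|.  b23=0 t=1,i=3
  #.##.|#  b22=1 t=0,i=17
  #.#.#|#  b21=1 t=1,i=1
  #.#..|#  b20=1 t=3,i=5
  #..##|.  b19=0 t=0,i=20
  #..#.|#  b18=1 t=4,i=1
  #...#|#  b17=1 t=0,i=13
  #....|#  b16=1 t=0,i=5
  .####|.  b15=0 t=0,i=0
  .###.|.  b14=0 t=2,i=6
  .##.#|.  b13=0 t=2,i=10
  .##..|.  b12=0 t=0,i=11
  .#.##|#  b11=1 t=0,i=16
  .#.#.|#  b10=1 t=1,i=0
  .#..#|#  b9=1 t=3,i=10
  .#...|.  b8=0 t=3,i=6
  ..###|#  b7=1 t=0,i=21
  ..##.|.  b6=0 t=0,i=10
  ..#.#|#  b5=1 t=0,i=15
  ..#..|.  b4=0 t=3,i=9
  ...##|#  b3=1 t=0,i=9
  ...#.|#  b2=1 t=0,i=14
  ....#|#  b1=1 t=0,i=8
  .....|#  b0=1 t=0,i=6
  bits 10010011011101110000111010101111 = 2474053295

2474053295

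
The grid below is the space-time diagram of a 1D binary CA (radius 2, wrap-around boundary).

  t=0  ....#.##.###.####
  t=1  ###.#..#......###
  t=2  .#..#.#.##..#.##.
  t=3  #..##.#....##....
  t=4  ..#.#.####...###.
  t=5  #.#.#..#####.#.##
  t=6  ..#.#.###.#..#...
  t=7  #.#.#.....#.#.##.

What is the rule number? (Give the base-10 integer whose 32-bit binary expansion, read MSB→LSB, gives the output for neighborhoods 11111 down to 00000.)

1363124642

  [31] ##### => .  t=1,i=0
  [30] ####. => #  t=0,i=15
  [29] ###.# => .  t=0,i=11
  [28] ###.. => #  t=0,i=16
  [27] ##.## => .  t=0,i=8
  [26] ##.#. => .  t=1,i=3
  [25] ##..# => .  t=2,i=10
  [24] ##... => #  t=0,i=0
  [23] #.### => .  t=0,i=9
  [22] #.##. => .  t=0,i=6
  [21] #.#.# => #  t=2,i=6
  [20] #.#.. => #  t=1,i=4
  [19] #..## => #  t=3,i=2
  [18] #..#. => #  t=1,i=6
  [17] #...# => #  t=4,i=0
  [16] #.... => #  t=0,i=1
  [15] .#### => #  t=0,i=14
  [14] .###. => .  t=0,i=10
  [13] .##.# => #  t=0,i=7
  [12] .##.. => .  t=2,i=9
  [11] .#.## => .  t=0,i=5
  [10] .#.#. => .  t=2,i=5
  [9] .#..# => .  t=1,i=5
  [8] .#... => #  t=1,i=8
  [7] ..### => #  t=1,i=14
  [6] ..##. => .  t=3,i=3
  [5] ..#.# => #  t=0,i=4
  [4] ..#.. => .  t=1,i=7
  [3] ...## => .  t=1,i=13
  [2] ...#. => .  t=0,i=3
  [1] ....# => #  t=0,i=2
  [0] ..... => .  t=1,i=10
  bits 01010001001111111010000110100010 = 1363124642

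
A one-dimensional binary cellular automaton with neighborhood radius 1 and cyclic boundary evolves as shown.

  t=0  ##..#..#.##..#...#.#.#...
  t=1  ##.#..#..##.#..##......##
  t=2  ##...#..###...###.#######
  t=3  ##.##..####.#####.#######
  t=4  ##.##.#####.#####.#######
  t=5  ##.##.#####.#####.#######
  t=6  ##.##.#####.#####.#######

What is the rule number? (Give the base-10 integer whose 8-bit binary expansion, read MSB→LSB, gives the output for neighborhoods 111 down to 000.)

203

  ### -> #   bit 7 = 1  t=1,i=0
  ##. -> #   bit 6 = 1  t=0,i=1
  #.# -> .   bit 5 = 0  t=0,i=8
  #.. -> .   bit 4 = 0  t=0,i=2
  .## -> #   bit 3 = 1  t=0,i=0
  .#. -> .   bit 2 = 0  t=0,i=4
  ..# -> #   bit 1 = 1  t=0,i=3
  ... -> #   bit 0 = 1  t=0,i=15
  bits 11001011 = 203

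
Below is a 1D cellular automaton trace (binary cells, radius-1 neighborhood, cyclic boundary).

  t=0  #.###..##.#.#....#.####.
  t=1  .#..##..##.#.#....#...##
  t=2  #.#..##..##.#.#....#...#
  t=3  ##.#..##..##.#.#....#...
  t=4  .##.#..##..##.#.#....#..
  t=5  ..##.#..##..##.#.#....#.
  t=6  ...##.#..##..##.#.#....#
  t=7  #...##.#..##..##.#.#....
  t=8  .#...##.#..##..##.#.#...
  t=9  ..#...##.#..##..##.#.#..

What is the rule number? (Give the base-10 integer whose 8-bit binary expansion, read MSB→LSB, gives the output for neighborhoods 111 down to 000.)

  [7] ### => .  t=0,i=3
  [6] ##. => #  t=0,i=4
  [5] #.# => #  t=0,i=1
  [4] #.. => #  t=0,i=5
  [3] .## => .  t=0,i=2
  [2] .#. => .  t=0,i=0
  [1] ..# => .  t=0,i=6
  [0] ... => .  t=0,i=14
  bits 01110000 = 112

112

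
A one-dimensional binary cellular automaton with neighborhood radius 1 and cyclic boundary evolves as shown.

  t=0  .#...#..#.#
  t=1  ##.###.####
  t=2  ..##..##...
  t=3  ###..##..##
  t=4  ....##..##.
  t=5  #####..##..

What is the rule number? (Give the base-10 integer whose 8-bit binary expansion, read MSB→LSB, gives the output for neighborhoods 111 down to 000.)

47

  ### -> .   bit 7 = 0  t=1,i=0
  ##. -> .   bit 6 = 0  t=1,i=1
  #.# -> #   bit 5 = 1  t=0,i=0
  #.. -> .   bit 4 = 0  t=0,i=2
  .## -> #   bit 3 = 1  t=1,i=3
  .#. -> #   bit 2 = 1  t=0,i=1
  ..# -> #   bit 1 = 1  t=0,i=4
  ... -> #   bit 0 = 1  t=0,i=3
  bits 00101111 = 47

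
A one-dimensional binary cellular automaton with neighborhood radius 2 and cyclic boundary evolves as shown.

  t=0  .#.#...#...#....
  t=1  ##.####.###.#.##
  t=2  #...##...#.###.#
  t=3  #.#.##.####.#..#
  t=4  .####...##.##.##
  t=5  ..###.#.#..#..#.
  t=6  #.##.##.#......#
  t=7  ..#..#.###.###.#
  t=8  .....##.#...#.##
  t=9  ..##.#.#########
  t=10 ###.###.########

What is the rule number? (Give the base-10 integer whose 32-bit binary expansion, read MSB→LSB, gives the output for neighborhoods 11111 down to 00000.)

3598375399

  #####|#  b31=1 t=9,i=9
  ####.|#  b30=1 t=1,i=0
  ###.#|.  b29=0 t=1,i=1
  ###..|#  b28=1 t=4,i=4
  ##.##|.  b27=0 t=1,i=2
  ##.#.|#  b26=1 t=1,i=11
  ##..#|#  b25=1 t=9,i=0
  ##...|.  b24=0 t=2,i=1
  #.###|.  b23=0 t=1,i=3
  #.##.|#  b22=1 t=2,i=15
  #.#.#|#  b21=1 t=1,i=12
  #.#..|#  b20=1 t=0,i=3
  #..##|#  b19=1 t=3,i=14
  #..#.|.  b18=0 t=5,i=10
  #...#|#  b17=1 t=0,i=5
  #....|.  b16=0 t=0,i=13
  .####|#  b15=1 t=1,i=4
  .###.|#  b14=1 t=1,i=9
  .##.#|.  b13=0 t=3,i=0
  .##..|#  b12=1 t=2,i=0
  .#.##|#  b11=1 t=1,i=13
  .#.#.|.  b10=0 t=0,i=2
  .#..#|.  b9=0 t=3,i=13
  .#...|#  b8=1 t=0,i=4
  ..###|#  b7=1 t=5,i=2
  ..##.|#  b6=1 t=2,i=4
  ..#.#|#  b5=1 t=0,i=1
  ..#..|.  b4=0 t=0,i=7
  ...##|.  b3=0 t=2,i=3
  ...#.|#  b2=1 t=0,i=0
  ....#|#  b1=1 t=0,i=15
  .....|#  b0=1 t=0,i=14
  bits 11010110011110101101100111100111 = 3598375399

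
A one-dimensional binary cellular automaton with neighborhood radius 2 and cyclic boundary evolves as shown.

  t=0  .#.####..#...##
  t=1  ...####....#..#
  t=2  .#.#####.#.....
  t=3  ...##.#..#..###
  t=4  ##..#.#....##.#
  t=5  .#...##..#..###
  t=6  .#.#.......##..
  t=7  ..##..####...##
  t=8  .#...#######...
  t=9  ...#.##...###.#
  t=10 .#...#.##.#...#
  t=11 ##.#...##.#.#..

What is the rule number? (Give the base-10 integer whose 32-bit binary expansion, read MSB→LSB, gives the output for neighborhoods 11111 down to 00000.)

  ##### -> .   bit 31 = 0  t=2,i=5
  ####. -> #   bit 30 = 1  t=0,i=5
  ###.# -> .   bit 29 = 0  t=2,i=7
  ###.. -> #   bit 28 = 1  t=0,i=6
  ##.## -> #   bit 27 = 1  t=4,i=13
  ##.#. -> .   bit 26 = 0  t=0,i=0
  ##..# -> .   bit 25 = 0  t=0,i=7
  ##... -> #   bit 24 = 1  t=1,i=7
  #.### -> #   bit 23 = 1  t=0,i=3
  #.##. -> #   bit 22 = 1  t=9,i=5
  #.#.# -> .   bit 21 = 0  t=0,i=1
  #.#.. -> #   bit 20 = 1  t=2,i=9
  #..## -> #   bit 19 = 1  t=3,i=11
  #..#. -> .   bit 18 = 0  t=0,i=8
  #...# -> #   bit 17 = 1  t=0,i=11
  #.... -> .   bit 16 = 0  t=1,i=8
  .#### -> #   bit 15 = 1  t=0,i=4
  .###. -> .   bit 14 = 0  t=3,i=13
  .##.# -> #   bit 13 = 1  t=0,i=14
  .##.. -> .   bit 12 = 0  t=5,i=6
  .#.## -> .   bit 11 = 0  t=0,i=2
  .#.#. -> #   bit 10 = 1  t=4,i=5
  .#..# -> .   bit 9 = 0  t=1,i=12
  .#... -> .   bit 8 = 0  t=0,i=10
  ..### -> #   bit 7 = 1  t=1,i=3
  ..##. -> .   bit 6 = 0  t=0,i=13
  ..#.# -> .   bit 5 = 0  t=2,i=1
  ..#.. -> .   bit 4 = 0  t=0,i=9
  ...## -> .   bit 3 = 0  t=0,i=12
  ...#. -> .   bit 2 = 0  t=1,i=10
  ....# -> #   bit 1 = 1  t=1,i=9
  ..... -> #   bit 0 = 1  t=2,i=12
  bits 01011001110110101010010010000011 = 1507501187

1507501187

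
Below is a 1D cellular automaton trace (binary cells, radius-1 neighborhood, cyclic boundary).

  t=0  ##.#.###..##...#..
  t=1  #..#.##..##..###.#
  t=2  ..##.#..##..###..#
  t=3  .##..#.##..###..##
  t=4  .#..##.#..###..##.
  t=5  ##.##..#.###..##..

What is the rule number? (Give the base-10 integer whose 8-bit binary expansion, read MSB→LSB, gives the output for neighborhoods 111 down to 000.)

143

  ### -> #   bit 7 = 1  t=0,i=6
  ##. -> .   bit 6 = 0  t=0,i=1
  #.# -> .   bit 5 = 0  t=0,i=2
  #.. -> .   bit 4 = 0  t=0,i=8
  .## -> #   bit 3 = 1  t=0,i=0
  .#. -> #   bit 2 = 1  t=0,i=3
  ..# -> #   bit 1 = 1  t=0,i=9
  ... -> #   bit 0 = 1  t=0,i=13
  bits 10001111 = 143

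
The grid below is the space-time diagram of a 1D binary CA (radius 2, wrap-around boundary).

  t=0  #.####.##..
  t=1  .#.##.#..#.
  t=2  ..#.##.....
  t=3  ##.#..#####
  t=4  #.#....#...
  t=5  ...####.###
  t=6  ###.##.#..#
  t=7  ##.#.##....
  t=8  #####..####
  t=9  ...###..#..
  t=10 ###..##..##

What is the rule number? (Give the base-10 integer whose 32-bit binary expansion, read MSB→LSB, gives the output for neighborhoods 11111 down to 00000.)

1596172623

  ##### -> .   bit 31 = 0  t=3,i=8
  ####. -> #   bit 30 = 1  t=0,i=4
  ###.# -> .   bit 29 = 0  t=0,i=5
  ###.. -> #   bit 28 = 1  t=5,i=10
  ##.## -> #   bit 27 = 1  t=0,i=6
  ##.#. -> #   bit 26 = 1  t=1,i=5
  ##..# -> #   bit 25 = 1  t=0,i=9
  ##... -> #   bit 24 = 1  t=2,i=6
  #.### -> .   bit 23 = 0  t=0,i=2
  #.##. -> .   bit 22 = 0  t=0,i=7
  #.#.# -> #   bit 21 = 1  t=7,i=3
  #.#.. -> .   bit 20 = 0  t=1,i=6
  #..## -> .   bit 19 = 0  t=3,i=5
  #..#. -> .   bit 18 = 0  t=0,i=10
  #...# -> #   bit 17 = 1  t=4,i=9
  #.... -> #   bit 16 = 1  t=2,i=7
  .#### -> #   bit 15 = 1  t=0,i=3
  .###. -> .   bit 14 = 0  t=5,i=9
  .##.# -> #   bit 13 = 1  t=1,i=4
  .##.. -> .   bit 12 = 0  t=0,i=8
  .#.## -> #   bit 11 = 1  t=0,i=1
  .#.#. -> .   bit 10 = 0  t=4,i=1
  .#..# -> .   bit 9 = 0  t=1,i=7
  .#... -> #   bit 8 = 1  t=4,i=3
  ..### -> .   bit 7 = 0  t=3,i=6
  ..##. -> #   bit 6 = 1  t=7,i=0
  ..#.# -> .   bit 5 = 0  t=0,i=0
  ..#.. -> .   bit 4 = 0  t=1,i=9
  ...## -> #   bit 3 = 1  t=5,i=2
  ...#. -> #   bit 2 = 1  t=2,i=1
  ....# -> #   bit 1 = 1  t=2,i=0
  ..... -> #   bit 0 = 1  t=2,i=8
  bits 01011111001000111010100101001111 = 1596172623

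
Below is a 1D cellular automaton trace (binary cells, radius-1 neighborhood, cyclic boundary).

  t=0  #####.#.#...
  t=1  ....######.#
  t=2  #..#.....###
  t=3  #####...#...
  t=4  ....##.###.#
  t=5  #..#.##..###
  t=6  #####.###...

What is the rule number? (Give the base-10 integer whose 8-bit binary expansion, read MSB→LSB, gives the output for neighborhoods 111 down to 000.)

118

  ###|.  b7=0 t=0,i=1
  ##.|#  b6=1 t=0,i=4
  #.#|#  b5=1 t=0,i=5
  #..|#  b4=1 t=0,i=9
  .##|.  b3=0 t=0,i=0
  .#.|#  b2=1 t=0,i=6
  ..#|#  b1=1 t=0,i=11
  ...|.  b0=0 t=0,i=10
  bits 01110110 = 118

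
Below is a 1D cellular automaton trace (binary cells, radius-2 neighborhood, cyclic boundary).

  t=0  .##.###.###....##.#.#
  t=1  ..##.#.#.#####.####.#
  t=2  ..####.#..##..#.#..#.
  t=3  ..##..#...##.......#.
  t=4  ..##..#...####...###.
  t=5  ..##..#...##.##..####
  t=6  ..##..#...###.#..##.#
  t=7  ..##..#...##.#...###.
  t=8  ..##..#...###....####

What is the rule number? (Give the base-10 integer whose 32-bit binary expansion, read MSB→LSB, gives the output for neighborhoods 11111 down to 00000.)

2636247254

  [31] ##### => #  t=1,i=11
  [30] ####. => .  t=1,i=12
  [29] ###.# => .  t=0,i=6
  [28] ###.. => #  t=0,i=10
  [27] ##.## => #  t=0,i=3
  [26] ##.#. => #  t=0,i=17
  [25] ##..# => .  t=2,i=12
  [24] ##... => #  t=0,i=11
  [23] #.### => .  t=0,i=4
  [22] #.##. => .  t=0,i=1
  [21] #.#.# => #  t=0,i=18
  [20] #.#.. => .  t=1,i=20
  [19] #..## => .  t=1,i=1
  [18] #..#. => .  t=2,i=13
  [17] #...# => .  t=2,i=0
  [16] #.... => #  t=0,i=12
  [15] .#### => #  t=1,i=10
  [14] .###. => #  t=0,i=5
  [13] .##.# => #  t=0,i=2
  [12] .##.. => #  t=2,i=11
  [11] .#.## => .  t=0,i=0
  [10] .#.#. => .  t=0,i=19
  [9] .#..# => .  t=1,i=0
  [8] .#... => .  t=2,i=20
  [7] ..### => #  t=2,i=2
  [6] ..##. => #  t=0,i=15
  [5] ..#.# => .  t=2,i=14
  [4] ..#.. => #  t=2,i=19
  [3] ...## => .  t=0,i=14
  [2] ...#. => #  t=3,i=18
  [1] ....# => #  t=0,i=13
  [0] ..... => .  t=3,i=14
  bits 10011101001000011111000011010110 = 2636247254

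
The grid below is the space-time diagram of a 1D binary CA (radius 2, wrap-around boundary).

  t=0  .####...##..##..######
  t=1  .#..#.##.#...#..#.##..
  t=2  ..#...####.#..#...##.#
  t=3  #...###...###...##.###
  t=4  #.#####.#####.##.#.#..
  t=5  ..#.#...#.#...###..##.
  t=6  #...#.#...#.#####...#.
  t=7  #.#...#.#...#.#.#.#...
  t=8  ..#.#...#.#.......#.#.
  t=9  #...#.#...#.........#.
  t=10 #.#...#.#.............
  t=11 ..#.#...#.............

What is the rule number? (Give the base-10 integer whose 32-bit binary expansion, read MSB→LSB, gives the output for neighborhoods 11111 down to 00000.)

2496819848

  #####|#  b31=1 t=0,i=18
  ####.|.  b30=0 t=0,i=3
  ###.#|.  b29=0 t=0,i=21
  ###..|#  b28=1 t=0,i=4
  ##.##|.  b27=0 t=0,i=0
  ##.#.|#  b26=1 t=1,i=8
  ##..#|.  b25=0 t=0,i=10
  ##...|.  b24=0 t=0,i=5
  #.###|#  b23=1 t=0,i=1
  #.##.|#  b22=1 t=1,i=6
  #.#.#|.  b21=0 t=4,i=17
  #.#..|#  b20=1 t=1,i=9
  #..##|.  b19=0 t=0,i=11
  #..#.|.  b18=0 t=1,i=3
  #...#|#  b17=1 t=0,i=6
  #....|.  b16=0 t=8,i=12
  .####|.  b15=0 t=0,i=2
  .###.|#  b14=1 t=3,i=5
  .##.#|#  b13=1 t=1,i=7
  .##..|#  b12=1 t=0,i=9
  .#.##|.  b11=0 t=1,i=5
  .#.#.|.  b10=0 t=4,i=18
  .#..#|#  b9=1 t=1,i=2
  .#...|.  b8=0 t=1,i=10
  ..###|#  b7=1 t=0,i=16
  ..##.|.  b6=0 t=0,i=8
  ..#.#|.  b5=0 t=1,i=4
  ..#..|.  b4=0 t=1,i=1
  ...##|#  b3=1 t=0,i=7
  ...#.|.  b2=0 t=1,i=0
  ....#|.  b1=0 t=8,i=16
  .....|.  b0=0 t=8,i=13
  bits 10010100110100100111001010001000 = 2496819848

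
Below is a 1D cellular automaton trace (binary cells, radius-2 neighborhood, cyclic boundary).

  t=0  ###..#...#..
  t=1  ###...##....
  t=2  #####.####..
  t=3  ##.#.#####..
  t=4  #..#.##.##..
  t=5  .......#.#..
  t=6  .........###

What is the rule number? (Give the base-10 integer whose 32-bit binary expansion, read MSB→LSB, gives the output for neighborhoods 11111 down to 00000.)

  ##### -> .   bit 31 = 0  t=2,i=2
  ####. -> #   bit 30 = 1  t=2,i=3
  ###.# -> .   bit 29 = 0  t=2,i=4
  ###.. -> #   bit 28 = 1  t=0,i=2
  ##.## -> #   bit 27 = 1  t=2,i=5
  ##.#. -> .   bit 26 = 0  t=3,i=2
  ##..# -> .   bit 25 = 0  t=0,i=3
  ##... -> #   bit 24 = 1  t=1,i=3
  #.### -> #   bit 23 = 1  t=2,i=6
  #.##. -> .   bit 22 = 0  t=4,i=5
  #.#.# -> #   bit 21 = 1  t=3,i=3
  #.#.. -> #   bit 20 = 1  t=5,i=9
  #..## -> .   bit 19 = 0  t=0,i=11
  #..#. -> .   bit 18 = 0  t=0,i=4
  #...# -> #   bit 17 = 1  t=0,i=7
  #.... -> #   bit 16 = 1  t=1,i=9
  .#### -> #   bit 15 = 1  t=2,i=1
  .###. -> #   bit 14 = 1  t=0,i=1
  .##.# -> .   bit 13 = 0  t=3,i=1
  .##.. -> #   bit 12 = 1  t=1,i=7
  .#.## -> .   bit 11 = 0  t=3,i=4
  .#.#. -> .   bit 10 = 0  t=5,i=8
  .#..# -> .   bit 9 = 0  t=0,i=10
  .#... -> #   bit 8 = 1  t=0,i=6
  ..### -> #   bit 7 = 1  t=0,i=0
  ..##. -> #   bit 6 = 1  t=1,i=6
  ..#.# -> .   bit 5 = 0  t=4,i=3
  ..#.. -> .   bit 4 = 0  t=0,i=5
  ...## -> .   bit 3 = 0  t=1,i=5
  ...#. -> .   bit 2 = 0  t=0,i=8
  ....# -> .   bit 1 = 0  t=1,i=10
  ..... -> .   bit 0 = 0  t=5,i=0
  bits 01011001101100111101000111000000 = 1504956864

1504956864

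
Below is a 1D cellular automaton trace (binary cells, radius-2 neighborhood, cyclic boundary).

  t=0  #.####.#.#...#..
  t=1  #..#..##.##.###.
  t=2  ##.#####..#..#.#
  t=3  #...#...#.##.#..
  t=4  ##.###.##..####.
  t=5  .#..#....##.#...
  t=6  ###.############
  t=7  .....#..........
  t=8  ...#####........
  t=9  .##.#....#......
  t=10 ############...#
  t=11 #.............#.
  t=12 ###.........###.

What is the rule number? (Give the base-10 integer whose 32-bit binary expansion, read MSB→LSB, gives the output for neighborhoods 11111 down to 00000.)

104457086

  [31] ##### => .  t=2,i=5
  [30] ####. => .  t=0,i=4
  [29] ###.# => .  t=0,i=5
  [28] ###.. => .  t=2,i=7
  [27] ##.## => .  t=1,i=8
  [26] ##.#. => #  t=0,i=6
  [25] ##..# => #  t=2,i=8
  [24] ##... => .  t=8,i=8
  [23] #.### => .  t=0,i=2
  [22] #.##. => .  t=1,i=9
  [21] #.#.# => #  t=0,i=7
  [20] #.#.. => #  t=0,i=9
  [19] #..## => #  t=1,i=5
  [18] #..#. => .  t=0,i=15
  [17] #...# => .  t=0,i=11
  [16] #.... => #  t=5,i=6
  [15] .#### => #  t=0,i=3
  [14] .###. => #  t=1,i=13
  [13] .##.# => #  t=1,i=7
  [12] .##.. => .  t=4,i=8
  [11] .#.## => .  t=0,i=1
  [10] .#.#. => .  t=0,i=8
  [9] .#..# => #  t=0,i=14
  [8] .#... => #  t=0,i=10
  [7] ..### => .  t=4,i=11
  [6] ..##. => #  t=1,i=6
  [5] ..#.# => #  t=0,i=0
  [4] ..#.. => #  t=0,i=13
  [3] ...## => #  t=5,i=8
  [2] ...#. => #  t=0,i=12
  [1] ....# => #  t=5,i=7
  [0] ..... => .  t=7,i=0
  bits 00000110001110011110001101111110 = 104457086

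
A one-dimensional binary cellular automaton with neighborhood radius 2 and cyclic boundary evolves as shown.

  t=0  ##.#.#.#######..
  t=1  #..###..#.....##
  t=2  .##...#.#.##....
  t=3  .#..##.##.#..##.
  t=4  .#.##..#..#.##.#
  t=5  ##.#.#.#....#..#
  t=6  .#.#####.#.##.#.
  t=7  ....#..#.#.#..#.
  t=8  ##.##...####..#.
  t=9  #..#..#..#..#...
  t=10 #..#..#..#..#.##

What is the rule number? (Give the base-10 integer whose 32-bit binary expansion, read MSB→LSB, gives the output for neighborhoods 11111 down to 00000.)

  nb #####: next=.  (t=0,i=9, bit31=0)
  nb ####.: next=.  (t=0,i=12, bit30=0)
  nb ###.#: next=#  (t=5,i=1, bit29=1)
  nb ###..: next=.  (t=0,i=13, bit28=0)
  nb ##.##: next=.  (t=3,i=6, bit27=0)
  nb ##.#.: next=.  (t=0,i=2, bit26=0)
  nb ##..#: next=#  (t=0,i=14, bit25=1)
  nb ##...: next=.  (t=2,i=3, bit24=0)
  nb #.###: next=.  (t=0,i=7, bit23=0)
  nb #.##.: next=#  (t=2,i=10, bit22=1)
  nb #.#.#: next=#  (t=0,i=3, bit21=1)
  nb #.#..: next=#  (t=3,i=10, bit20=1)
  nb #..##: next=#  (t=0,i=15, bit19=1)
  nb #..#.: next=.  (t=1,i=7, bit18=0)
  nb #...#: next=#  (t=2,i=4, bit17=1)
  nb #....: next=#  (t=1,i=10, bit16=1)
  nb .####: next=#  (t=0,i=8, bit15=1)
  nb .###.: next=.  (t=1,i=4, bit14=0)
  nb .##.#: next=.  (t=0,i=1, bit13=0)
  nb .##..: next=.  (t=2,i=2, bit12=0)
  nb .#.##: next=.  (t=0,i=6, bit11=0)
  nb .#.#.: next=#  (t=0,i=4, bit10=1)
  nb .#..#: next=.  (t=3,i=2, bit9=0)
  nb .#...: next=.  (t=1,i=9, bit8=0)
  nb ..###: next=.  (t=1,i=3, bit7=0)
  nb ..##.: next=#  (t=0,i=0, bit6=1)
  nb ..#.#: next=.  (t=2,i=6, bit5=0)
  nb ..#..: next=#  (t=1,i=8, bit4=1)
  nb ...##: next=.  (t=1,i=13, bit3=0)
  nb ...#.: next=#  (t=2,i=5, bit2=1)
  nb ....#: next=.  (t=1,i=12, bit1=0)
  nb .....: next=#  (t=1,i=11, bit0=1)
  bits 00100010011110111000010001010101 = 578520149

578520149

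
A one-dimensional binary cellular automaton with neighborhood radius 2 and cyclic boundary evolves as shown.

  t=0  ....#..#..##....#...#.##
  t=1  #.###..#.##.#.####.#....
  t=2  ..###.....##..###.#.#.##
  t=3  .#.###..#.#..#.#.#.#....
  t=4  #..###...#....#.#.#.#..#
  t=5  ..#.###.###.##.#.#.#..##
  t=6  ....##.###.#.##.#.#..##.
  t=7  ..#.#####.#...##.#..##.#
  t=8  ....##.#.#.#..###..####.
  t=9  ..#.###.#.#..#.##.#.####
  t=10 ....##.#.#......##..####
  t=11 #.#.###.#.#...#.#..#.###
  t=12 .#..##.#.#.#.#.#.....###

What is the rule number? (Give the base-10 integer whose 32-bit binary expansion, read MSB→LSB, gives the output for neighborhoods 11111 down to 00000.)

1569252694

  #####|.  b31=0 t=7,i=6
  ####.|#  b30=1 t=1,i=16
  ###.#|.  b29=0 t=1,i=17
  ###..|#  b28=1 t=1,i=4
  ##.##|#  b27=1 t=5,i=7
  ##.#.|#  b26=1 t=1,i=11
  ##..#|.  b25=0 t=1,i=5
  ##...|#  b24=1 t=0,i=0
  #.###|#  b23=1 t=1,i=2
  #.##.|.  b22=0 t=0,i=22
  #.#.#|.  b21=0 t=1,i=12
  #.#..|.  b20=0 t=1,i=19
  #..##|#  b19=1 t=0,i=9
  #..#.|.  b18=0 t=0,i=6
  #...#|.  b17=0 t=0,i=18
  #....|.  b16=0 t=0,i=1
  .####|#  b15=1 t=1,i=15
  .###.|#  b14=1 t=1,i=3
  .##.#|#  b13=1 t=1,i=10
  .##..|.  b12=0 t=0,i=11
  .#.##|.  b11=0 t=0,i=21
  .#.#.|#  b10=1 t=2,i=19
  .#..#|.  b9=0 t=0,i=5
  .#...|#  b8=1 t=0,i=17
  ..###|.  b7=0 t=2,i=2
  ..##.|#  b6=1 t=0,i=10
  ..#.#|.  b5=0 t=0,i=20
  ..#..|#  b4=1 t=0,i=4
  ...##|.  b3=0 t=2,i=9
  ...#.|#  b2=1 t=0,i=3
  ....#|#  b1=1 t=0,i=2
  .....|.  b0=0 t=2,i=7
  bits 01011101100010001110010101010110 = 1569252694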